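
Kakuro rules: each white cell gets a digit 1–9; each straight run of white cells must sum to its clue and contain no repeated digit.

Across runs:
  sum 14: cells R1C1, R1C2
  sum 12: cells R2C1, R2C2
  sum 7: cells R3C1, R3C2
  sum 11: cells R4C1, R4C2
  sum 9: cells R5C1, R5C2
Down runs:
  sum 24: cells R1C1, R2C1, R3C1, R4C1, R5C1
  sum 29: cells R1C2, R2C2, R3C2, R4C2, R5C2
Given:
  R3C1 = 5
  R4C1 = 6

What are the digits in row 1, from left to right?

R3C2 = 7 − 5 = 2 completes the 7 across.
R4C2 = 11 − 6 = 5 completes the 11 across.
No cell is forced outright now. R1C1 can only be 8 or 9 (the digits allowed by both its 14 across and its 24 down). If R1C1 = 9: then R1C2 would have to be in {5} for the 14 across but in {6,7,9} for the 29 down — contradiction. So R1C1 = 8.
R1C2 = 14 − 8 = 6 completes the 14 across.
R5C2 = 7: the only remaining digit allowed by both the 9 across and the 29 down.
R2C2 = 29 − 20 = 9 completes the 29 down.
R5C1 = 9 − 7 = 2 completes the 9 across.
R2C1 = 12 − 9 = 3 completes the 12 across.

8 6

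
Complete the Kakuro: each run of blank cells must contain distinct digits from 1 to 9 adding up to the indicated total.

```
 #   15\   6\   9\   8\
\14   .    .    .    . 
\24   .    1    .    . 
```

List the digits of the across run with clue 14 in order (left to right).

R1C2 = 6 − 1 = 5 completes the 6 down.
Given what's placed, R2C4 must be 6 to fit the 24 across and 8 down.
R1C1 = 6: the only remaining digit allowed by both the 14 across and the 15 down.
R1C4 = 8 − 6 = 2 completes the 8 down.
R2C1 = 15 − 6 = 9 completes the 15 down.
R2C3 = 24 − 16 = 8 completes the 24 across.
R1C3 = 14 − 13 = 1 completes the 14 across.

6 5 1 2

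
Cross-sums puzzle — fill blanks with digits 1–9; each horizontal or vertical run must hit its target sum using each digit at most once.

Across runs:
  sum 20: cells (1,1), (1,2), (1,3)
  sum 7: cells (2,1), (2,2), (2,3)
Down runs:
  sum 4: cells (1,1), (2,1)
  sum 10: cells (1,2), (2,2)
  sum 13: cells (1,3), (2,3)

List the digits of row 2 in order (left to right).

7 in 3 cells must be {1,2,4}; 4 in 2 cells must be {1,3}.
The 20 across and the 4 down share only 3, so (1,1) = 3.
(2,1) = 4 − 3 = 1 completes the 4 down.
Given what's placed, (2,3) must be 4 to fit the 7 across and 13 down.
(1,3) = 13 − 4 = 9 completes the 13 down.
(2,2) = 7 − 5 = 2 completes the 7 across.
(1,2) = 20 − 12 = 8 completes the 20 across.

1, 2, 4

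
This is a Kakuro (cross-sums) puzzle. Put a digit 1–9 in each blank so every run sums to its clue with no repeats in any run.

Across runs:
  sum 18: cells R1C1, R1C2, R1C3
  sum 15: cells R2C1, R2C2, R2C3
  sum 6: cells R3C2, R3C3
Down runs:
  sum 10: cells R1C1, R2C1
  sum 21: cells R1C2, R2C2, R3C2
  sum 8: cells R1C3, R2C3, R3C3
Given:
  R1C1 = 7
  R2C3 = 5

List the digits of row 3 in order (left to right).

5 1

Given what's placed, R1C3 must be 2 to fit the 18 across and 8 down.
R2C1 = 10 − 7 = 3 completes the 10 down.
R2C2 = 15 − 8 = 7 completes the 15 across.
Given what's placed, R3C2 must be 5 to fit the 6 across and 21 down.
R3C3 = 6 − 5 = 1 completes the 6 across.
R1C2 = 18 − 9 = 9 completes the 18 across.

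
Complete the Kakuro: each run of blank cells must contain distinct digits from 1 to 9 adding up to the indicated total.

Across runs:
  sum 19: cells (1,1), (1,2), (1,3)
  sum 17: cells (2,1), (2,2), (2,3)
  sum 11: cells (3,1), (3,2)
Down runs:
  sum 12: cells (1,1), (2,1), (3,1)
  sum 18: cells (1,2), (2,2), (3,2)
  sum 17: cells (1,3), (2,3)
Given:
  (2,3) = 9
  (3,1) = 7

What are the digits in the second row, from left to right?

17 in 2 cells must be {8,9}.
(1,3) = 17 − 9 = 8 completes the 17 down.
(3,2) = 11 − 7 = 4 completes the 11 across.
Nothing is forced directly, so branch on (1,1), whose candidates are 2 or 4. If (1,1) = 4: then (1,2) would have to be in {7} for the 19 across but in {5,6,8,9} for the 18 down — contradiction. So (1,1) = 2.
(1,2) = 19 − 10 = 9 completes the 19 across.
(2,1) = 12 − 9 = 3 completes the 12 down.
(2,2) = 17 − 12 = 5 completes the 17 across.

3 5 9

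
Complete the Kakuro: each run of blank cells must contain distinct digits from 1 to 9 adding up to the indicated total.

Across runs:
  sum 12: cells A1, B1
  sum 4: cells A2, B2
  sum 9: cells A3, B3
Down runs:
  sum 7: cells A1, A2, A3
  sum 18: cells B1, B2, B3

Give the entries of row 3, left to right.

4 in 2 cells must be {1,3}; 7 in 3 cells must be {1,2,4}.
The 12 across and the 7 down share only 4, so A1 = 4.
B1 = 12 − 4 = 8 completes the 12 across.
Given what's placed, A2 must be 1 to fit the 4 across and 7 down.
B2 = 4 − 1 = 3 completes the 4 across.
A3 = 7 − 5 = 2 completes the 7 down.
B3 = 9 − 2 = 7 completes the 9 across.

2 7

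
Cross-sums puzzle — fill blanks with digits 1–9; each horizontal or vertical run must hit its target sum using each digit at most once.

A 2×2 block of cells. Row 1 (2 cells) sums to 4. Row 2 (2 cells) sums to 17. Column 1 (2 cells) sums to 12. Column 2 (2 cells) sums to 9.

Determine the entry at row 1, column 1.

3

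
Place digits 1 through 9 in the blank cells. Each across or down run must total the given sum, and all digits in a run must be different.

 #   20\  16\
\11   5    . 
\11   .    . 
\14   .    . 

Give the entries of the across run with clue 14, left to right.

R1C2 = 11 − 5 = 6 completes the 11 across.
Nothing is forced directly, so branch on R3C2, whose candidates are 8 or 9. If R3C2 = 9: then R2C2 would have to be in {2,3,4,5,6,7,8,9} for the 11 across but in {1} for the 16 down — contradiction. So R3C2 = 8.
R2C2 = 16 − 14 = 2 completes the 16 down.
R3C1 = 14 − 8 = 6 completes the 14 across.
R2C1 = 11 − 2 = 9 completes the 11 across.

6 8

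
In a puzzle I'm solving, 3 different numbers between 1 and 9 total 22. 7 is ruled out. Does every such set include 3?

The only way to make 22 from 3 distinct digits under that restriction is {5,8,9}, which does not contain 3.

No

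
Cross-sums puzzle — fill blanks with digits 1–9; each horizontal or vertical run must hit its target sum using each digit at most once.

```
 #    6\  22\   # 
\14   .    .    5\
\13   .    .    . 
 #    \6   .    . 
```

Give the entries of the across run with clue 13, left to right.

1 8 4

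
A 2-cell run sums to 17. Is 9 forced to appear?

Yes

The only way to make 17 from 2 distinct digits is {8,9}, which contains 9.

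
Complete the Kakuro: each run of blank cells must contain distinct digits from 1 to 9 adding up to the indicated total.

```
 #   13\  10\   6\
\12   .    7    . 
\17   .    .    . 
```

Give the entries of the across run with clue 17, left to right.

9, 3, 5

Given what's placed, R1C1 must be 4 to fit the 12 across and 13 down.
R1C3 = 12 − 11 = 1 completes the 12 across.
R2C1 = 13 − 4 = 9 completes the 13 down.
R2C2 = 10 − 7 = 3 completes the 10 down.
R2C3 = 17 − 12 = 5 completes the 17 across.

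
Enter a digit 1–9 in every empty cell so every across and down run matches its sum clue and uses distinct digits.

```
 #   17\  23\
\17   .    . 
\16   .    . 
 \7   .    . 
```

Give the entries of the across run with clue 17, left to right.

9 8

17 in 2 cells must be {8,9}; 16 in 2 cells must be {7,9}; 23 in 3 cells must be {6,8,9}.
The 16 across and the 23 down share only 9, so R2C2 = 9.
Given what's placed, R3C2 must be 6 to fit the 7 across and 23 down.
R1C2 = 23 − 15 = 8 completes the 23 down.
R2C1 = 16 − 9 = 7 completes the 16 across.
R3C1 = 7 − 6 = 1 completes the 7 across.
R1C1 = 17 − 8 = 9 completes the 17 across.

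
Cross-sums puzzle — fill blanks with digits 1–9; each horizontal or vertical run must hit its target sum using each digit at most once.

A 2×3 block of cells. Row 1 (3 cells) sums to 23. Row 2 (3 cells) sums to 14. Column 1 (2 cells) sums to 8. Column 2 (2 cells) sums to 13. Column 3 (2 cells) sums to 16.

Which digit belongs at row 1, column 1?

6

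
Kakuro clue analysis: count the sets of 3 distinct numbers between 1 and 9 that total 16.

3 distinct digits from 1–9 sum between 6 and 24.

8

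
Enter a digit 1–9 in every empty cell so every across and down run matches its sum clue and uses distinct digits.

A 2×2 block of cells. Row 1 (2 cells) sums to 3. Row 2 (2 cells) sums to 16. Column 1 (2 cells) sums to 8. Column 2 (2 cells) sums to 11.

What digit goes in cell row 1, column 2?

2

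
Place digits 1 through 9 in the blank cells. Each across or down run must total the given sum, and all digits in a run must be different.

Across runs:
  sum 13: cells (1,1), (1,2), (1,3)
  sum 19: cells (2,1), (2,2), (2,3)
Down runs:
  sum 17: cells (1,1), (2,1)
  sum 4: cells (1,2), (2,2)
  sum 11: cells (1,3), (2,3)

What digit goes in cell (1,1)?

8

17 in 2 cells must be {8,9}; 4 in 2 cells must be {1,3}.
The 19 across and the 4 down share only 3, so (2,2) = 3.
(1,2) = 4 − 3 = 1 completes the 4 down.
Given what's placed, (2,1) must be 9 to fit the 19 across and 17 down.
(2,3) = 19 − 12 = 7 completes the 19 across.
(1,1) = 17 − 9 = 8 completes the 17 down.
(1,3) = 13 − 9 = 4 completes the 13 across.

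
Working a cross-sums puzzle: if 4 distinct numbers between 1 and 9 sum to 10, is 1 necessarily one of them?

Yes

The only way to make 10 from 4 distinct digits is {1,2,3,4}, which contains 1.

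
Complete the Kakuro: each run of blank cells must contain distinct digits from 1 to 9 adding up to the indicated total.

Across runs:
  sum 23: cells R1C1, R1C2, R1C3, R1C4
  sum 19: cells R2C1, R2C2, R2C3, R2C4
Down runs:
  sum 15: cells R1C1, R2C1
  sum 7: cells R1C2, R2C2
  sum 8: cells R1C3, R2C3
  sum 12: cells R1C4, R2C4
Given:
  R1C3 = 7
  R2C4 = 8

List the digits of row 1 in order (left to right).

9 3 7 4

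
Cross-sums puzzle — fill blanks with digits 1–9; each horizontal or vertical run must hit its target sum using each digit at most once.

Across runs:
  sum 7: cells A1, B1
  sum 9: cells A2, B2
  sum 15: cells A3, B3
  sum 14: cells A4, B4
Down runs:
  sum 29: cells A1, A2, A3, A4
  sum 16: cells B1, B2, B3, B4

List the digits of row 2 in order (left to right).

29 in 4 cells must be {5,7,8,9}.
Only 5 fits A1 under both its across sum 7 and down sum 29.
B1 = 7 − 5 = 2 completes the 7 across.
Nothing is forced directly, so branch on A2, whose candidates are 7 or 8. If A2 = 7: then B2 would have to be in {2} for the 9 across but in {1,3,4,5,6,7,8,9} for the 16 down — contradiction. So A2 = 8.
B2 = 9 − 8 = 1 completes the 9 across.

8, 1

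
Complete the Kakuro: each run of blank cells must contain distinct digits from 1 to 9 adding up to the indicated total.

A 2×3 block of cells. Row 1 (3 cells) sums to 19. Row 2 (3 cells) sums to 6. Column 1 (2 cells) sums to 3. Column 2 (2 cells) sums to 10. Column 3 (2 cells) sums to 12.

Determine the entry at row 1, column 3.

9

6 in 3 cells must be {1,2,3}; 3 in 2 cells must be {1,2}.
The 19 across and the 3 down share only 2, so (1,1) = 2.
(2,1) = 3 − 2 = 1 completes the 3 down.
Given what's placed, (2,3) must be 3 to fit the 6 across and 12 down.
(1,3) = 12 − 3 = 9 completes the 12 down.
(2,2) = 6 − 4 = 2 completes the 6 across.
(1,2) = 19 − 11 = 8 completes the 19 across.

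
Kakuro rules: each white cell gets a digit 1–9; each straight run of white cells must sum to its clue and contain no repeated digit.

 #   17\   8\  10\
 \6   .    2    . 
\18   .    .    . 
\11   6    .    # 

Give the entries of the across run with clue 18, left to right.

8 1 9

6 in 3 cells must be {1,2,3}.
R1C1 = 3: the only remaining digit allowed by both the 6 across and the 17 down.
R1C3 = 6 − 5 = 1 completes the 6 across.
R2C1 = 17 − 9 = 8 completes the 17 down.
R2C2 = 1: the only remaining digit allowed by both the 18 across and the 8 down.
R2C3 = 18 − 9 = 9 completes the 18 across.
R3C2 = 11 − 6 = 5 completes the 11 across.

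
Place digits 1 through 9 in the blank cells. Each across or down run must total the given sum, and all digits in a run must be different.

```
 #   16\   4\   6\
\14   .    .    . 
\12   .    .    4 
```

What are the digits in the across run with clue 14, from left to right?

9 3 2

16 in 2 cells must be {7,9}; 4 in 2 cells must be {1,3}.
R1C3 = 6 − 4 = 2 completes the 6 down.
Given what's placed, R2C1 must be 7 to fit the 12 across and 16 down.
R2C2 = 12 − 11 = 1 completes the 12 across.
R1C1 = 16 − 7 = 9 completes the 16 down.
R1C2 = 14 − 11 = 3 completes the 14 across.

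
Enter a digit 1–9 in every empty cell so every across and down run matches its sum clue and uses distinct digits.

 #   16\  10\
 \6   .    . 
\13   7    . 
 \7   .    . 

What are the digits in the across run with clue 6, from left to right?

R2C2 = 13 − 7 = 6 completes the 13 across.
Given what's placed, R1C2 must be 1 to fit the 6 across and 10 down.
R3C2 = 10 − 7 = 3 completes the 10 down.
R1C1 = 6 − 1 = 5 completes the 6 across.
R3C1 = 7 − 3 = 4 completes the 7 across.

5 1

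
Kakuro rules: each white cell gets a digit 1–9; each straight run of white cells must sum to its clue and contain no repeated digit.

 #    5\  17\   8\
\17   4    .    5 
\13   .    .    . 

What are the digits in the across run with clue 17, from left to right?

4 8 5

17 in 2 cells must be {8,9}.
R1C2 = 17 − 9 = 8 completes the 17 across.
R2C1 = 5 − 4 = 1 completes the 5 down.
R2C2 = 17 − 8 = 9 completes the 17 down.
R2C3 = 13 − 10 = 3 completes the 13 across.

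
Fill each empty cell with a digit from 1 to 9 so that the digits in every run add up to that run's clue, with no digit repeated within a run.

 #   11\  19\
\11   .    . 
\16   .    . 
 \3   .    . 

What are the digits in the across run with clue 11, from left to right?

16 in 2 cells must be {7,9}; 3 in 2 cells must be {1,2}.
The 16 across and the 11 down share only 7, so R2C1 = 7.
R2C2 = 16 − 7 = 9 completes the 16 across.
Given what's placed, R3C1 must be 1 to fit the 3 across and 11 down.
R3C2 = 3 − 1 = 2 completes the 3 across.
R1C1 = 11 − 8 = 3 completes the 11 down.
R1C2 = 11 − 3 = 8 completes the 11 across.

3 8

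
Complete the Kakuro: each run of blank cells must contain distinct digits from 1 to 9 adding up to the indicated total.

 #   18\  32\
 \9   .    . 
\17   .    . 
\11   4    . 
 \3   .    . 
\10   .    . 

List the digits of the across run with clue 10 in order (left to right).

17 in 2 cells must be {8,9}; 3 in 2 cells must be {1,2}.
Given what's placed, R2C1 must be 8 to fit the 17 across and 18 down.
R2C2 = 17 − 8 = 9 completes the 17 across.
R3C2 = 11 − 4 = 7 completes the 11 across.
R4C2 = 2: the only remaining digit allowed by both the 3 across and the 32 down.
R4C1 = 3 − 2 = 1 completes the 3 across.
No cell is forced outright now. R1C1 can only be 2 or 3 (the digits allowed by both its 9 across and its 18 down). If R1C1 = 2: then R1C2 would have to be in {7} for the 9 across but in {6,8} for the 32 down — contradiction. So R1C1 = 3.
R1C2 = 9 − 3 = 6 completes the 9 across.
R5C1 = 18 − 16 = 2 completes the 18 down.
R5C2 = 10 − 2 = 8 completes the 10 across.

2 8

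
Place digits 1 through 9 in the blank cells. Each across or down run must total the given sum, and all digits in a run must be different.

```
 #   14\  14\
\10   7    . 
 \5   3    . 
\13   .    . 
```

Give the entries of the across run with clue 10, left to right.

7 3

R1C2 = 10 − 7 = 3 completes the 10 across.
R2C2 = 5 − 3 = 2 completes the 5 across.
R3C1 = 14 − 10 = 4 completes the 14 down.
R3C2 = 13 − 4 = 9 completes the 13 across.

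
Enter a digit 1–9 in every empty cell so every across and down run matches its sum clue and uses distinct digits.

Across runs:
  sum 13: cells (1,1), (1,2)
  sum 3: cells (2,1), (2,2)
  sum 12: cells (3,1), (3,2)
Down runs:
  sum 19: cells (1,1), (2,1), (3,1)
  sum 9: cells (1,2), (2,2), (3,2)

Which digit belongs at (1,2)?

3 in 2 cells must be {1,2}.
The 3 across and the 19 down share only 2, so (2,1) = 2.
(2,2) = 3 − 2 = 1 completes the 3 across.
Nothing is forced directly, so branch on (1,1), whose candidates are 8 or 9. If (1,1) = 9: then (1,2) would have to be in {4} for the 13 across but in {2,3,5,6} for the 9 down — contradiction. So (1,1) = 8.
(1,2) = 13 − 8 = 5 completes the 13 across.
(3,1) = 19 − 10 = 9 completes the 19 down.
(3,2) = 12 − 9 = 3 completes the 12 across.

5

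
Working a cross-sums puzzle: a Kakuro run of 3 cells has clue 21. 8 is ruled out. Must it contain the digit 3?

The only way to make 21 from 3 distinct digits under that restriction is {5,7,9}, which does not contain 3.

No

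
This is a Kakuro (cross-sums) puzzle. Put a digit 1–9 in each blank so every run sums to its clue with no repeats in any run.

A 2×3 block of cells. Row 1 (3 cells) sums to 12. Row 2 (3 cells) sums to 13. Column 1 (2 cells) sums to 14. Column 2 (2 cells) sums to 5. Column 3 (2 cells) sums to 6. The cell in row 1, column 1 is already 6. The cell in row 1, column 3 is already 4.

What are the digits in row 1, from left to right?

(1,2) = 12 − 10 = 2 completes the 12 across.
(2,1) = 14 − 6 = 8 completes the 14 down.
(2,2) = 5 − 2 = 3 completes the 5 down.
(2,3) = 13 − 11 = 2 completes the 13 across.

6 2 4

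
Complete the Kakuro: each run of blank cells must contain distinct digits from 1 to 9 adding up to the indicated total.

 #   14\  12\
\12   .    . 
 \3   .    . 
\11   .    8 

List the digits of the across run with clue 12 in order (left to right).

9, 3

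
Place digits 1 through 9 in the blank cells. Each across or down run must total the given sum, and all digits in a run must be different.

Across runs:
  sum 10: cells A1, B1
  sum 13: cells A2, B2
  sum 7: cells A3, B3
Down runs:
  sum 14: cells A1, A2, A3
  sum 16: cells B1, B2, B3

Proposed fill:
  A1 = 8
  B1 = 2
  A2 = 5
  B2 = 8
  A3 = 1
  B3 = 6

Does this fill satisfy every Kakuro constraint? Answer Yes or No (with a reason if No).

Across: 8+2=10; 5+8=13; 1+6=7. Down: 8+5+1=14; 2+8+6=16. No digit repeats within any run.

Yes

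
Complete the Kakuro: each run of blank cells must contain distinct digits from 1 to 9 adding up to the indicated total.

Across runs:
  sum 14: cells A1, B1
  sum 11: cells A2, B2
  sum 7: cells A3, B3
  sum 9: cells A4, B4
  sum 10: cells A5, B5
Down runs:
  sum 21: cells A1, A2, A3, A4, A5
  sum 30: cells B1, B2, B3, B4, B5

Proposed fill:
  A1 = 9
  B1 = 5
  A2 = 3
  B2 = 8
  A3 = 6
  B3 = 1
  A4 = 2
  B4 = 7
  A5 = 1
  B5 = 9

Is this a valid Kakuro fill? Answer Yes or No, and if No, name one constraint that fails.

Across: 9+5=14; 3+8=11; 6+1=7; 2+7=9; 1+9=10. Down: 9+3+6+2+1=21; 5+8+1+7+9=30. No digit repeats within any run.

Yes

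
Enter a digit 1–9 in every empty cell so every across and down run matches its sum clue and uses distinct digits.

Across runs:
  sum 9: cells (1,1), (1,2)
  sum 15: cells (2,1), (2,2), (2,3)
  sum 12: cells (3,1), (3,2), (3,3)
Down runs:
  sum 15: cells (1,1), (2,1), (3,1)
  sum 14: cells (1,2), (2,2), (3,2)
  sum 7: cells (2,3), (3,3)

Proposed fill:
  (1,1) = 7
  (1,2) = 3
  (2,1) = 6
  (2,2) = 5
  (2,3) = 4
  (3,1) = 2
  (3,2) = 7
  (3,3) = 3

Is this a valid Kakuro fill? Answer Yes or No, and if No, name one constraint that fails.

No — the across run (1,1)–(1,2) sums to 10, not 9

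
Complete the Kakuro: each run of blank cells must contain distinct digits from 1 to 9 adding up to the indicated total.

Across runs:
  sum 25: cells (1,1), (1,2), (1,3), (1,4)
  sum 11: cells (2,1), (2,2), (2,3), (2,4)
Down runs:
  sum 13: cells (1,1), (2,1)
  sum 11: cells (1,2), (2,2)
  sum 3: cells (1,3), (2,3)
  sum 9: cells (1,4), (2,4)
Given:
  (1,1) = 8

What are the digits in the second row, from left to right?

5, 2, 1, 3

11 in 4 cells must be {1,2,3,5}; 3 in 2 cells must be {1,2}.
(2,1) = 13 − 8 = 5 completes the 13 down.
Nothing is forced directly, so branch on (2,2), whose candidates are 2 or 3. If (2,2) = 3: then (1,2) would have to be in {1,2,3,4,5,6,7,9} for the 25 across but in {8} for the 11 down — contradiction. So (2,2) = 2.
(1,2) = 11 − 2 = 9 completes the 11 down.
Given what's placed, (2,3) must be 1 to fit the 11 across and 3 down.
(2,4) = 11 − 8 = 3 completes the 11 across.
(1,3) = 3 − 1 = 2 completes the 3 down.
(1,4) = 25 − 19 = 6 completes the 25 across.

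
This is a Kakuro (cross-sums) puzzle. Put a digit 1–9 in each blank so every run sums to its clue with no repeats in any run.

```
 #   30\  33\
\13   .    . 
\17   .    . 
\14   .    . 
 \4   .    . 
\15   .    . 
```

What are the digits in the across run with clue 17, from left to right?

17 in 2 cells must be {8,9}; 4 in 2 cells must be {1,3}.
Only 3 fits R4C2 under both its across sum 4 and down sum 33.
R4C1 = 4 − 3 = 1 completes the 4 across.
Nothing is forced directly, so branch on R3C2, whose candidates are 6 or 8 or 9. If R3C2 = 6: that forces R3C1 = 8, R2C1 = 9, R2C2 = 8, R5C1 = 7, after which R5C2 would have to be in {8} for the 15 across but in {7,9} for the 33 down — contradiction. If R3C2 = 8: that forces R2C2 = 9, after which R3C1 would have to be in {6} for the 14 across but in {5,7,8,9} for the 30 down — contradiction. So R3C2 = 9.
R2C2 = 8: the only remaining digit allowed by both the 17 across and the 33 down.
R3C1 = 14 − 9 = 5 completes the 14 across.
R2C1 = 17 − 8 = 9 completes the 17 across.

9 8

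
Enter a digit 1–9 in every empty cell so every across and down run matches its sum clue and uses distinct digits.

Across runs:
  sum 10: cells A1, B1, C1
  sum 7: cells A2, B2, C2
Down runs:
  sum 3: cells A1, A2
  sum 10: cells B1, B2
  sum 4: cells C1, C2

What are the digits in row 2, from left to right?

2 4 1

7 in 3 cells must be {1,2,4}; 3 in 2 cells must be {1,2}; 4 in 2 cells must be {1,3}.
The 7 across and the 4 down share only 1, so C2 = 1.
C1 = 4 − 1 = 3 completes the 4 down.
Given what's placed, A2 must be 2 to fit the 7 across and 3 down.
B2 = 7 − 3 = 4 completes the 7 across.
A1 = 3 − 2 = 1 completes the 3 down.
B1 = 10 − 4 = 6 completes the 10 across.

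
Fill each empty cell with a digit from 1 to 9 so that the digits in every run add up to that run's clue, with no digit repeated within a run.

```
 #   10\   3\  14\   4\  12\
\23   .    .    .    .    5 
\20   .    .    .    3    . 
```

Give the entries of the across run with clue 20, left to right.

3 in 2 cells must be {1,2}; 4 in 2 cells must be {1,3}.
R1C4 = 4 − 3 = 1 completes the 4 down.
R2C5 = 12 − 5 = 7 completes the 12 down.
R1C2 = 2: the only remaining digit allowed by both the 23 across and the 3 down.
R2C2 = 3 − 2 = 1 completes the 3 down.
R2C3 = 5: the only remaining digit allowed by both the 20 across and the 14 down.
R1C3 = 14 − 5 = 9 completes the 14 down.
R2C1 = 20 − 16 = 4 completes the 20 across.

4, 1, 5, 3, 7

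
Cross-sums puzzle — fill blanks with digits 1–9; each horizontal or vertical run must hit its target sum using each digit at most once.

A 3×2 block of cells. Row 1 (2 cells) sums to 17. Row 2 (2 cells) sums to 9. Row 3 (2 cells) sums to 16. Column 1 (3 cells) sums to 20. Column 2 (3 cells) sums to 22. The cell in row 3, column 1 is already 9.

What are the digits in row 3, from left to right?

17 in 2 cells must be {8,9}; 16 in 2 cells must be {7,9}.
(1,1) = 8: the only remaining digit allowed by both the 17 across and the 20 down.
(1,2) = 17 − 8 = 9 completes the 17 across.
(2,1) = 20 − 17 = 3 completes the 20 down.
(2,2) = 9 − 3 = 6 completes the 9 across.
(3,2) = 16 − 9 = 7 completes the 16 across.

9, 7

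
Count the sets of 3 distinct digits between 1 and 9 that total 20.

3 distinct digits from 1–9 sum between 6 and 24.
Enumerating: {3,8,9}, {4,7,9}, {5,6,9}, {5,7,8}.

4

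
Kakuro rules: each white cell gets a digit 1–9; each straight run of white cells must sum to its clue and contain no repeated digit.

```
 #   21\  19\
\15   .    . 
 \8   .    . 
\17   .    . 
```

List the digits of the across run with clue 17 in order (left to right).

8 9

17 in 2 cells must be {8,9}.
Nothing is forced directly, so branch on R2C1, whose candidates are 5 or 6 or 7. If R2C1 = 5: that forces R2C2 = 3, R3C1 = 9, after which R3C2 would have to be in {8} for the 17 across but in {7,9} for the 19 down — contradiction. If R2C1 = 7: then R2C2 would have to be in {1} for the 8 across but in {2,3,4,5,6,7,8,9} for the 19 down — contradiction. So R2C1 = 6.
R2C2 = 8 − 6 = 2 completes the 8 across.
Given what's placed, R3C1 must be 8 to fit the 17 across and 21 down.
R3C2 = 17 − 8 = 9 completes the 17 across.
R1C1 = 21 − 14 = 7 completes the 21 down.
R1C2 = 15 − 7 = 8 completes the 15 across.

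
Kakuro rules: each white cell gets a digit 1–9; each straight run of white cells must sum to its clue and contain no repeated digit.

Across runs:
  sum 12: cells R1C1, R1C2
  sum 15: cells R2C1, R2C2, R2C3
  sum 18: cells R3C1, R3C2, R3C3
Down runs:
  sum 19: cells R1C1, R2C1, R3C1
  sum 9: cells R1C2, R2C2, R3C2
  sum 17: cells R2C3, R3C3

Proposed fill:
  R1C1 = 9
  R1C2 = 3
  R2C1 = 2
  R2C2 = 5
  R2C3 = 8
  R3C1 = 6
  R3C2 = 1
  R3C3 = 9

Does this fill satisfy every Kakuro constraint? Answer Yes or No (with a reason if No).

No — the across run R3C1–R3C3 sums to 16, not 18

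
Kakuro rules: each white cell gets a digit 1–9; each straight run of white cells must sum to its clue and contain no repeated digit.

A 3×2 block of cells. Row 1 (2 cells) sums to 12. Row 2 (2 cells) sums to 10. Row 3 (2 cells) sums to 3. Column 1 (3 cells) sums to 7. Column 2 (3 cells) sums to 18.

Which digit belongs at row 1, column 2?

8

3 in 2 cells must be {1,2}; 7 in 3 cells must be {1,2,4}.
The 12 across and the 7 down share only 4, so (1,1) = 4.
(1,2) = 12 − 4 = 8 completes the 12 across.
Given what's placed, (3,2) must be 1 to fit the 3 across and 18 down.
(2,2) = 18 − 9 = 9 completes the 18 down.
(3,1) = 3 − 1 = 2 completes the 3 across.
(2,1) = 10 − 9 = 1 completes the 10 across.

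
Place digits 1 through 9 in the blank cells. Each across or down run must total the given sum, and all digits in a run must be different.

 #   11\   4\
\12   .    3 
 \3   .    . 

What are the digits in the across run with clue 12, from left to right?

9 3

3 in 2 cells must be {1,2}; 4 in 2 cells must be {1,3}.
R1C1 = 12 − 3 = 9 completes the 12 across.
R2C1 = 11 − 9 = 2 completes the 11 down.
R2C2 = 3 − 2 = 1 completes the 3 across.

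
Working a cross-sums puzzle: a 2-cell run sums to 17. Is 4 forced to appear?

No

The only way to make 17 from 2 distinct digits is {8,9}, which does not contain 4.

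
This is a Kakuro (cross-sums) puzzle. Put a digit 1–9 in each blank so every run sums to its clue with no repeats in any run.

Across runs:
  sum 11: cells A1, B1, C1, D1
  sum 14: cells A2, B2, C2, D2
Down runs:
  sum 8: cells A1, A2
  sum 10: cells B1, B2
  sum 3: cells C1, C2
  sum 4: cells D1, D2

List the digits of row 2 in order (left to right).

3 8 2 1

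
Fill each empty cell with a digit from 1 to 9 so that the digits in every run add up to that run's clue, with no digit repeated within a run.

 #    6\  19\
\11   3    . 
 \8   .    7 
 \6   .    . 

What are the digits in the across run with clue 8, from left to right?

6 in 3 cells must be {1,2,3}.
R1C2 = 11 − 3 = 8 completes the 11 across.
R2C1 = 8 − 7 = 1 completes the 8 across.
R3C1 = 6 − 4 = 2 completes the 6 down.
R3C2 = 6 − 2 = 4 completes the 6 across.

1, 7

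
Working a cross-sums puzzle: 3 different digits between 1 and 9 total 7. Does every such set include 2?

Yes

The only way to make 7 from 3 distinct digits is {1,2,4}, which contains 2.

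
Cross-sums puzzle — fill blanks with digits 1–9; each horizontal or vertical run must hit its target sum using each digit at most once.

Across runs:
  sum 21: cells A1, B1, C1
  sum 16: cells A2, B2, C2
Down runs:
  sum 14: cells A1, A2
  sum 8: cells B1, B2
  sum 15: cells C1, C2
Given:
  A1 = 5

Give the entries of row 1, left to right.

5 7 9

Given what's placed, B1 must be 7 to fit the 21 across and 8 down.
C1 = 21 − 12 = 9 completes the 21 across.
A2 = 14 − 5 = 9 completes the 14 down.
B2 = 8 − 7 = 1 completes the 8 down.
C2 = 16 − 10 = 6 completes the 16 across.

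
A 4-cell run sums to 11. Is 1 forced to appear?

Yes

The only way to make 11 from 4 distinct digits is {1,2,3,5}, which contains 1.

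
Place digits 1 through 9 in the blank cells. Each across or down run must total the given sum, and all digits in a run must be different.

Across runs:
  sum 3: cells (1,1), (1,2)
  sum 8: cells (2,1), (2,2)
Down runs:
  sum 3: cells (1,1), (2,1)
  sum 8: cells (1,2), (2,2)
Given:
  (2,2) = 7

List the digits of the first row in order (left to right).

3 in 2 cells must be {1,2}.
(1,2) = 8 − 7 = 1 completes the 8 down.
(2,1) = 8 − 7 = 1 completes the 8 across.
(1,1) = 3 − 1 = 2 completes the 3 across.

2 1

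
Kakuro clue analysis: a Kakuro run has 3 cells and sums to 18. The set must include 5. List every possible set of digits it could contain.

{4,5,9}; {5,6,7}

3 distinct digits from 1–9 sum between 6 and 24.
Keeping only sets containing 5.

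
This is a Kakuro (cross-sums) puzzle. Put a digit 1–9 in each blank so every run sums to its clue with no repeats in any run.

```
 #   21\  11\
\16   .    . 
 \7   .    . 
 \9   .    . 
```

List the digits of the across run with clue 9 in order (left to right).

8, 1

16 in 2 cells must be {7,9}.
The 16 across and the 11 down share only 7, so R1C2 = 7.
R1C1 = 16 − 7 = 9 completes the 16 across.
Nothing is forced directly, so branch on R2C1, whose candidates are 4 or 5. If R2C1 = 5: then R2C2 would have to be in {2} for the 7 across but in {1,3} for the 11 down — contradiction. So R2C1 = 4.
R2C2 = 7 − 4 = 3 completes the 7 across.
R3C1 = 21 − 13 = 8 completes the 21 down.
R3C2 = 9 − 8 = 1 completes the 9 across.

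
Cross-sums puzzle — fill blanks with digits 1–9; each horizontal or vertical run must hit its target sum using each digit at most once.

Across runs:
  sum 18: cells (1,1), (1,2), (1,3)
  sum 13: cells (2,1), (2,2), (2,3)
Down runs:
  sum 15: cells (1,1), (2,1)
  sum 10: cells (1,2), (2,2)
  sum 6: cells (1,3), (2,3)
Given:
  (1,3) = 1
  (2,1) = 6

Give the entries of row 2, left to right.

(1,1) = 15 − 6 = 9 completes the 15 down.
(1,2) = 18 − 10 = 8 completes the 18 across.
(2,2) = 10 − 8 = 2 completes the 10 down.
(2,3) = 13 − 8 = 5 completes the 13 across.

6 2 5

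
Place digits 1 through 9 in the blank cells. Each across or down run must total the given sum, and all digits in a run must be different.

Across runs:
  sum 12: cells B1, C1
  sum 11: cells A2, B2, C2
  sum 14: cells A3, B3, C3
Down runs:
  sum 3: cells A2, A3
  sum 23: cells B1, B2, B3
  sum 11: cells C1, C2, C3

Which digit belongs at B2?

8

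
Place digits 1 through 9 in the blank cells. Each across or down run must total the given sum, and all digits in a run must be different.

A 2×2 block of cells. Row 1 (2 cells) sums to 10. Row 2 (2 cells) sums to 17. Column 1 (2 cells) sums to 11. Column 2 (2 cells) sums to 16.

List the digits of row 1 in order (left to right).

3, 7

17 in 2 cells must be {8,9}; 16 in 2 cells must be {7,9}.
The 17 across and the 16 down share only 9, so (2,2) = 9.
(1,2) = 16 − 9 = 7 completes the 16 down.
(2,1) = 17 − 9 = 8 completes the 17 across.
(1,1) = 10 − 7 = 3 completes the 10 across.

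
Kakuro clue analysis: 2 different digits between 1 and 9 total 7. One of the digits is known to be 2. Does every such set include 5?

The only way to make 7 from 2 distinct digits under that restriction is {2,5}, which contains 5.

Yes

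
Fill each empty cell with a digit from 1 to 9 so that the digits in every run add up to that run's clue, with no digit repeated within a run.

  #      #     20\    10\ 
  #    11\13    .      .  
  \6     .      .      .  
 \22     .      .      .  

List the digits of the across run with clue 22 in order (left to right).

6 in 3 cells must be {1,2,3}.
Only 3 fits R2C2 under both its across sum 6 and down sum 20.
Given what's placed, R2C1 must be 2 to fit the 6 across and 11 down.
R2C3 = 6 − 5 = 1 completes the 6 across.
R3C1 = 11 − 2 = 9 completes the 11 down.
R3C2 = 8: the only remaining digit allowed by both the 22 across and the 20 down.
R3C3 = 22 − 17 = 5 completes the 22 across.

9, 8, 5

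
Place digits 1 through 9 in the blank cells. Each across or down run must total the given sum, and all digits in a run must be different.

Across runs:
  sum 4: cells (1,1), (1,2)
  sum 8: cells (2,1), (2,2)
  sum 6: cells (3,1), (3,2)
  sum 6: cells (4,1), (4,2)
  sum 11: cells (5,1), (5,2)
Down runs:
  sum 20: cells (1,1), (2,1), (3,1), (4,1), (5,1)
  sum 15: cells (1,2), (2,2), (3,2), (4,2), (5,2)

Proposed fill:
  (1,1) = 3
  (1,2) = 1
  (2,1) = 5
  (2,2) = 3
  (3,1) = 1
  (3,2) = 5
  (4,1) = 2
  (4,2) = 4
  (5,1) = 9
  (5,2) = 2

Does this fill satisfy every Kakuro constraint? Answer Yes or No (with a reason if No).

Yes

Across: 3+1=4; 5+3=8; 1+5=6; 2+4=6; 9+2=11. Down: 3+5+1+2+9=20; 1+3+5+4+2=15. No digit repeats within any run.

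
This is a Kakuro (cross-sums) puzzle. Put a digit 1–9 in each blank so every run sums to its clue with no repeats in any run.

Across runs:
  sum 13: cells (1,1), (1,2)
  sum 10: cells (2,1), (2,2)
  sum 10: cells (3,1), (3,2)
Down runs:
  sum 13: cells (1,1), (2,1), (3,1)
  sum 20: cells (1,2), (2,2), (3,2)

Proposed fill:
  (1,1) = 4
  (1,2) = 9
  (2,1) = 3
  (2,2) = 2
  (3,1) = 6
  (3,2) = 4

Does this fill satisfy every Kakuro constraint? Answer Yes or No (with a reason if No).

No — the down run (1,2)–(3,2) sums to 15, not 20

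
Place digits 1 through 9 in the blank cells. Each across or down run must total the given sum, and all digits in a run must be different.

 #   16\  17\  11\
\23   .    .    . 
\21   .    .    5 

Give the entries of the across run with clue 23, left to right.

23 in 3 cells must be {6,8,9}; 16 in 2 cells must be {7,9}; 17 in 2 cells must be {8,9}.
R1C1 = 9: only digit in both the 23-across and 16-down candidate sets.
Given what's placed, R1C2 must be 8 to fit the 23 across and 17 down.
R1C3 = 23 − 17 = 6 completes the 23 across.
R2C1 = 16 − 9 = 7 completes the 16 down.
R2C2 = 21 − 12 = 9 completes the 21 across.

9, 8, 6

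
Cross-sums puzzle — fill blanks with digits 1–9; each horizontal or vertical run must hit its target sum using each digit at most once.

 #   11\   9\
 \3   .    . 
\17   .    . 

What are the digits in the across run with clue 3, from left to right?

2 1

3 in 2 cells must be {1,2}; 17 in 2 cells must be {8,9}.
The 3 across and the 11 down share only 2, so R1C1 = 2.
R1C2 = 3 − 2 = 1 completes the 3 across.
R2C1 = 11 − 2 = 9 completes the 11 down.
R2C2 = 17 − 9 = 8 completes the 17 across.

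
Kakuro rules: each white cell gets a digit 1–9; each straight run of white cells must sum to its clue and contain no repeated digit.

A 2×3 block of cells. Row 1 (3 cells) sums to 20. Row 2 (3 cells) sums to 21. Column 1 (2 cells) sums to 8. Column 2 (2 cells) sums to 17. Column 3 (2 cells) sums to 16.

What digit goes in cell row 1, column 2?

8

17 in 2 cells must be {8,9}; 16 in 2 cells must be {7,9}.
Nothing is forced directly, so branch on (1,3), whose candidates are 7 or 9. If (1,3) = 7: that forces (1,1) = 5, (1,2) = 8, after which (2,1) would have to be in {4,5,6,7,8,9} for the 21 across but in {3} for the 8 down — contradiction. So (1,3) = 9.
Given what's placed, (1,2) must be 8 to fit the 20 across and 17 down.
(2,2) = 17 − 8 = 9 completes the 17 down.
(2,3) = 16 − 9 = 7 completes the 16 down.
(1,1) = 20 − 17 = 3 completes the 20 across.
(2,1) = 21 − 16 = 5 completes the 21 across.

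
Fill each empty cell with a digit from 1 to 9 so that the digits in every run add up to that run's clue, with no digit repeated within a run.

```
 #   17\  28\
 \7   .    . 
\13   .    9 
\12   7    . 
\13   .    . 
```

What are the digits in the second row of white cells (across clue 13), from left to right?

4 9

R2C1 = 13 − 9 = 4 completes the 13 across.
R3C2 = 12 − 7 = 5 completes the 12 across.
R4C1 = 5: the only remaining digit allowed by both the 13 across and the 17 down.
R4C2 = 13 − 5 = 8 completes the 13 across.
R1C1 = 17 − 16 = 1 completes the 17 down.
R1C2 = 7 − 1 = 6 completes the 7 across.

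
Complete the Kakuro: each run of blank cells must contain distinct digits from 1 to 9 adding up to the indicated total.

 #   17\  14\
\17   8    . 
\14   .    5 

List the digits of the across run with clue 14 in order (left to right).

9, 5

17 in 2 cells must be {8,9}.
R1C2 = 17 − 8 = 9 completes the 17 across.
R2C1 = 14 − 5 = 9 completes the 14 across.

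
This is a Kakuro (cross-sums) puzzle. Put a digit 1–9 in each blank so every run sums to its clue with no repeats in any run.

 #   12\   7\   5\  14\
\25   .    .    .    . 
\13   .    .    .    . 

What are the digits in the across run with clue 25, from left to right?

8 6 2 9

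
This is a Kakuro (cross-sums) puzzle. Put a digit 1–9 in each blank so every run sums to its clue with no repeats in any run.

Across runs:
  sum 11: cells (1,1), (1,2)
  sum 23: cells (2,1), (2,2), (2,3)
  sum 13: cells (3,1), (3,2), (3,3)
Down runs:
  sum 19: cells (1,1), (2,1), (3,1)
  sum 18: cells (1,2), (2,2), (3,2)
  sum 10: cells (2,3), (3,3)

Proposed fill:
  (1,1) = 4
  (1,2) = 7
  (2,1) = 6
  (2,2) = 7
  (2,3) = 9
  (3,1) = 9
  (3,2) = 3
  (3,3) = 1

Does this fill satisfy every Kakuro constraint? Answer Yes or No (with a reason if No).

No — the down run (1,2)–(3,2) sums to 17, not 18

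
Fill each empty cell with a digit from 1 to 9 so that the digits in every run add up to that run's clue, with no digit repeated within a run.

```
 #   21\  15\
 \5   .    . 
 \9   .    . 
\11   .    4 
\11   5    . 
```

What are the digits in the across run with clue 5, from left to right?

3 2

R3C1 = 11 − 4 = 7 completes the 11 across.
R4C2 = 11 − 5 = 6 completes the 11 across.
Nothing is forced directly, so branch on R1C1, whose candidates are 1 or 3. If R1C1 = 1: then R1C2 would have to be in {4} for the 5 across but in {2,3} for the 15 down — contradiction. So R1C1 = 3.
R1C2 = 5 − 3 = 2 completes the 5 across.
R2C1 = 21 − 15 = 6 completes the 21 down.
R2C2 = 9 − 6 = 3 completes the 9 across.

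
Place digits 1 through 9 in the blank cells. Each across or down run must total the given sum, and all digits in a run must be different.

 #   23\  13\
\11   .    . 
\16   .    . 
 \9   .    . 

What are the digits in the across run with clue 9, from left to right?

8 1

16 in 2 cells must be {7,9}; 23 in 3 cells must be {6,8,9}.
The 16 across and the 23 down share only 9, so R2C1 = 9.
R2C2 = 16 − 9 = 7 completes the 16 across.
Nothing is forced directly, so branch on R1C1, whose candidates are 6 or 8. If R1C1 = 8: then R1C2 would have to be in {3} for the 11 across but in {1,2,4,5} for the 13 down — contradiction. So R1C1 = 6.
R1C2 = 11 − 6 = 5 completes the 11 across.
R3C1 = 23 − 15 = 8 completes the 23 down.
R3C2 = 9 − 8 = 1 completes the 9 across.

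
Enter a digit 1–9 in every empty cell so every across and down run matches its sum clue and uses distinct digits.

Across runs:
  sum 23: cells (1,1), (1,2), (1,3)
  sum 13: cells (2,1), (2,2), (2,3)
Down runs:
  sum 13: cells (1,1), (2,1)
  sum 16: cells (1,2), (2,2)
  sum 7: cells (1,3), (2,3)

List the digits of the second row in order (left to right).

5, 7, 1

23 in 3 cells must be {6,8,9}; 16 in 2 cells must be {7,9}.
The 23 across and the 16 down share only 9, so (1,2) = 9.
Given what's placed, (1,3) must be 6 to fit the 23 across and 7 down.
(2,2) = 16 − 9 = 7 completes the 16 down.
(2,3) = 7 − 6 = 1 completes the 7 down.
(1,1) = 23 − 15 = 8 completes the 23 across.
(2,1) = 13 − 8 = 5 completes the 13 across.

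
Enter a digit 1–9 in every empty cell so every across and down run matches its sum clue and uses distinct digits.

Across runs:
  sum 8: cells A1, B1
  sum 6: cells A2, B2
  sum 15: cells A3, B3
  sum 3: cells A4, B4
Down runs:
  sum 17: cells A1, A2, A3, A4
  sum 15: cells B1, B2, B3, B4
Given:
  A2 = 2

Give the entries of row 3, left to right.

9 6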